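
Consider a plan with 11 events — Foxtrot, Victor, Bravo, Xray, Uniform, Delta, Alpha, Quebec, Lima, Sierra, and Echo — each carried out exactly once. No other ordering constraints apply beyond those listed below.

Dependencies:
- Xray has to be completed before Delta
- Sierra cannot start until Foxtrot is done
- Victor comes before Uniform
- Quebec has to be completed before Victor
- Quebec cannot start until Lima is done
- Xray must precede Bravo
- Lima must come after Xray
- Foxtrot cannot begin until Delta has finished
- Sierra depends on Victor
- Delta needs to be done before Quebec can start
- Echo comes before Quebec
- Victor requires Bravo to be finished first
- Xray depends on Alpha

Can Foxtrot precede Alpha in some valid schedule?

No

Following Alpha → Xray → Delta → Foxtrot, Alpha must precede Foxtrot in every valid ordering.
Hence Foxtrot can never be scheduled before Alpha.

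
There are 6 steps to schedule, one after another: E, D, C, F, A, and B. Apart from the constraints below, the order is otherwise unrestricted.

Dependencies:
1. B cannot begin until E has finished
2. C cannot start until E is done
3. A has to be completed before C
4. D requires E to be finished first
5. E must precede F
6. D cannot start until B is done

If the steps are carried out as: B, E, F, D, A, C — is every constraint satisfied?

No

In the proposed order, B appears before E.
But one of the constraints requires E before B, so this ordering violates it.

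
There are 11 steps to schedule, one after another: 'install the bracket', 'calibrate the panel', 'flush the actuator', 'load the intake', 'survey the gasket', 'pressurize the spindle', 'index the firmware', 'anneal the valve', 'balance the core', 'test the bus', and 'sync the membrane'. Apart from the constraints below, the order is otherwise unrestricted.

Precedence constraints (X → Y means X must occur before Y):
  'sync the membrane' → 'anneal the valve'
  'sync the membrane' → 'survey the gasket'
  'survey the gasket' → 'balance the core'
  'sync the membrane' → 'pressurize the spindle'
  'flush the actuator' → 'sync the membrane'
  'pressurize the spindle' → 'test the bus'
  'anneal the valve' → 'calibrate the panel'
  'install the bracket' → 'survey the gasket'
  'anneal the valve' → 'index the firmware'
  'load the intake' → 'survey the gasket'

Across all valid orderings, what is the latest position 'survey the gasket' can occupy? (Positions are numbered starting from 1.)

The only step forced after 'survey the gasket' (directly or by a chain) is 'balance the core'.
So at least 1 step follows 'survey the gasket', putting 'survey the gasket' no later than position 10. That position is achievable by scheduling everything else first.

10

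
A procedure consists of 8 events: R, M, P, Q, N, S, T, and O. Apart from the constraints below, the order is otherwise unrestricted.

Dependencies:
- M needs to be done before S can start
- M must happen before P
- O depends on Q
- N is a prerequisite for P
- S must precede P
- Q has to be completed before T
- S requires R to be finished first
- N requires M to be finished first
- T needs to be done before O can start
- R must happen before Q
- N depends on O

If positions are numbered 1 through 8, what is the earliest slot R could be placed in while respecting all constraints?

R has no prerequisites at all, so it can go in position 1.

1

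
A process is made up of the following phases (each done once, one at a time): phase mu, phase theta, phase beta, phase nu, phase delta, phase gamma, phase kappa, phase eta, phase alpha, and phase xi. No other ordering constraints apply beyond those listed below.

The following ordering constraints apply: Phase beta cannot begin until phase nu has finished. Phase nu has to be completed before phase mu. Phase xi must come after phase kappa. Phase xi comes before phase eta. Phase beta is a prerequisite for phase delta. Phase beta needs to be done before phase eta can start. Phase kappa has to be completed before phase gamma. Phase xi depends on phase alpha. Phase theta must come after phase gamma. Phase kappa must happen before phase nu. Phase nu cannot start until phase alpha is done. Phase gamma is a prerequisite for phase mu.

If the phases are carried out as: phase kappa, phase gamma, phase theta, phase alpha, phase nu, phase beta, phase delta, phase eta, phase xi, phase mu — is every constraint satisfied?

No

Here phase xi comes after phase eta.
That contradicts the constraint that phase xi must precede phase eta.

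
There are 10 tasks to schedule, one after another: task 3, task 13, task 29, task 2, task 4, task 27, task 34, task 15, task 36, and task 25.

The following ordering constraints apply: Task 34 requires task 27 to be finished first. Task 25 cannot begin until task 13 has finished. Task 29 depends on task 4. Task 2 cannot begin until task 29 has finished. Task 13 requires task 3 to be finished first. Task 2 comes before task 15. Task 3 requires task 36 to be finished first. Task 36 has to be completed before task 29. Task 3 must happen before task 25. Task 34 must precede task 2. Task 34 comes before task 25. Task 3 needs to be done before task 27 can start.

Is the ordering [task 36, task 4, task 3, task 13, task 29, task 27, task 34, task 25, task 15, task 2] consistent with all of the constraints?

In the proposed order, task 15 appears before task 2.
That contradicts the constraint that task 2 must precede task 15.

No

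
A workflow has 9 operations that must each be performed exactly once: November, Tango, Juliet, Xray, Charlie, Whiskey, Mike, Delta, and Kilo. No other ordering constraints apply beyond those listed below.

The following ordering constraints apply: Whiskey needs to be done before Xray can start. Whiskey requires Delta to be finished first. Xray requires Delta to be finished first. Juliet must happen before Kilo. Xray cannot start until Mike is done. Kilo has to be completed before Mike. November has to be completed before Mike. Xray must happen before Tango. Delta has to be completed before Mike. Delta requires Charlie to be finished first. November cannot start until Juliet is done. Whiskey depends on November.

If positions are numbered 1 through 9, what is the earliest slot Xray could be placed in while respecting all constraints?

Working backwards through the constraints from Xray, its full set of required predecessors is November, Juliet, Charlie, Whiskey, Mike, Delta, Kilo — 7 of them.
So at minimum 7 operations come before Xray, putting Xray no earlier than position 8. That position is achievable by scheduling exactly those predecessors first.

8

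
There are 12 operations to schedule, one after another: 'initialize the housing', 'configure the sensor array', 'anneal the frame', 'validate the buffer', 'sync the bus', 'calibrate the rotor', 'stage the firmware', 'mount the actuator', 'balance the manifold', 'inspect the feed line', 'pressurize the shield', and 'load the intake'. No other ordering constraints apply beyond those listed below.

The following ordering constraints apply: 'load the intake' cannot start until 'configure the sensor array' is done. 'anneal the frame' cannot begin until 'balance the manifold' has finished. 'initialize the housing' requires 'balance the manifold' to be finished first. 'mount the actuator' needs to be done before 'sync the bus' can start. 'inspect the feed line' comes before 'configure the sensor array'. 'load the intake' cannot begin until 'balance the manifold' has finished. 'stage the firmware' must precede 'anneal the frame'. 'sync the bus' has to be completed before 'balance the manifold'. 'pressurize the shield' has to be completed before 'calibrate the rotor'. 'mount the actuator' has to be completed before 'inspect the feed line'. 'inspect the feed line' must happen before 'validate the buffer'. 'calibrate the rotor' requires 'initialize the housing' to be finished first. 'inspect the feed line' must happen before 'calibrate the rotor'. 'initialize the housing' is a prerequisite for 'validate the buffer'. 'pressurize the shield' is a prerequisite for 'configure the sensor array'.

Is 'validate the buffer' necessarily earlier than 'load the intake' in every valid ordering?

No chain of constraints connects 'validate the buffer' to 'load the intake' in either direction.
So 'validate the buffer' can come before 'load the intake' or after — it is not forced.

No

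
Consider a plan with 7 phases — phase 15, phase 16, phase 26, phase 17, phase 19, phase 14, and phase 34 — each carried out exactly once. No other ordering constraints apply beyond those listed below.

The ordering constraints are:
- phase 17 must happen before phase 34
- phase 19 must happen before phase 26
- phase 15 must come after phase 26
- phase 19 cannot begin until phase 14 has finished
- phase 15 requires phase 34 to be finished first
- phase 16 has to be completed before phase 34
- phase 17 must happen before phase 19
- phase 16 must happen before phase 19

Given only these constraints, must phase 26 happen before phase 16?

No

In fact the dependencies run the other way: phase 16 → phase 19 → phase 26.
So phase 26 does not have to come before phase 16 — it cannot.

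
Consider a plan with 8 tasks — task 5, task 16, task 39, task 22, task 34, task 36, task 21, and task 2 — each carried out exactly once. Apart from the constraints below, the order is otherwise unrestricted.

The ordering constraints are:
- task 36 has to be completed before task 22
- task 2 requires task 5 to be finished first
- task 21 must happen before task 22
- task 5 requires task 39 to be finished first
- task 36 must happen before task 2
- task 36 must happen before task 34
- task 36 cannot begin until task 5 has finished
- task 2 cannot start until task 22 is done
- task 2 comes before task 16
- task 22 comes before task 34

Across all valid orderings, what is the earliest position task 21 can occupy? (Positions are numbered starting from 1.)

Nothing is required before task 21; it can be the very first task.

1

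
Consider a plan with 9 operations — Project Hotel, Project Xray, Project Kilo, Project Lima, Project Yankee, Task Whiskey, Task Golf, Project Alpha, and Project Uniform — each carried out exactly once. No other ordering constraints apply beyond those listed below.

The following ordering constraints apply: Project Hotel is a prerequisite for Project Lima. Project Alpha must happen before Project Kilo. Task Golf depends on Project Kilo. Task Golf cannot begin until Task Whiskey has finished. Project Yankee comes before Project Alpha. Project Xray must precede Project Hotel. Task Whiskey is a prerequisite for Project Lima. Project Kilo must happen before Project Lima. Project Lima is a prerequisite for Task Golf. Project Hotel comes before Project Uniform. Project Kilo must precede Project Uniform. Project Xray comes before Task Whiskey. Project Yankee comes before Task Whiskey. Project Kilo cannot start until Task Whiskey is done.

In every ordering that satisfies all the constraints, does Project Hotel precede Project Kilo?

Project Hotel and Project Kilo are not related by any chain of constraints.
So Project Hotel can come before Project Kilo or after — it is not forced.

No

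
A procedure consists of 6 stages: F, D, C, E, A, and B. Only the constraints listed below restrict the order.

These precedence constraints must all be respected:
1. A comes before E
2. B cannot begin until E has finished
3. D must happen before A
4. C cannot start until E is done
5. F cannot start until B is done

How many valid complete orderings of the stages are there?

D is the only stage with nothing required before it, so every ordering starts there.
Enumerating by repeatedly choosing an available stage (one whose prerequisites are all placed) gives 3 distinct complete orderings.

3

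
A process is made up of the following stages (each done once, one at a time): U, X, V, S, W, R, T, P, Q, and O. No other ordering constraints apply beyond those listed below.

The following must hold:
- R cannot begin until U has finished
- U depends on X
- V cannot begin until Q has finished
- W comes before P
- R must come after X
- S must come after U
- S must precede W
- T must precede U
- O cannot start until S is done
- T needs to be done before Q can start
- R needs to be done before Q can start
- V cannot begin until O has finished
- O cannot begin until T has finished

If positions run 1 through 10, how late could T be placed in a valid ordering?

The stages that are forced after T, directly or by a chain of constraints, are U, V, S, W, R, P, Q, O. That's 8 stages.
So at least 8 stages follow T, putting T no later than position 2. That position is achievable by scheduling everything else first.

2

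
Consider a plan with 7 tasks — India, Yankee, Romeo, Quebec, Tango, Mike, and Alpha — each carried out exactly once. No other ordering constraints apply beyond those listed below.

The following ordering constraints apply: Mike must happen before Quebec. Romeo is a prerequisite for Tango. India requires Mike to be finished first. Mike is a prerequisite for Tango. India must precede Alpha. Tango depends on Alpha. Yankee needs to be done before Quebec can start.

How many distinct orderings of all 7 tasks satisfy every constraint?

78

The tasks with no prerequisites are Yankee, Romeo, Mike; any of them can be placed first.
Counting all ways to extend the partial order to a total order gives 78.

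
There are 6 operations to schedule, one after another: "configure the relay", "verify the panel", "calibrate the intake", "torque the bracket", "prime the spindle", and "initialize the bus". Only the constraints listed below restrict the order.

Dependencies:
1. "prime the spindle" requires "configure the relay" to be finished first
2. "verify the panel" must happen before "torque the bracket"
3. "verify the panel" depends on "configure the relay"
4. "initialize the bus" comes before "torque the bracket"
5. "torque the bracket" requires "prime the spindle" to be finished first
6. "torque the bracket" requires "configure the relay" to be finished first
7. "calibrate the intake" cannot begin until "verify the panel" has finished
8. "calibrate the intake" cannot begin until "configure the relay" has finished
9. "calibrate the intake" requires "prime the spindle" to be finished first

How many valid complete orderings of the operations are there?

18

2 operations have no prerequisites ("configure the relay", "initialize the bus"), so any of them could come first.
Systematically extending each partial ordering one operation at a time and counting, there are 18 complete orderings.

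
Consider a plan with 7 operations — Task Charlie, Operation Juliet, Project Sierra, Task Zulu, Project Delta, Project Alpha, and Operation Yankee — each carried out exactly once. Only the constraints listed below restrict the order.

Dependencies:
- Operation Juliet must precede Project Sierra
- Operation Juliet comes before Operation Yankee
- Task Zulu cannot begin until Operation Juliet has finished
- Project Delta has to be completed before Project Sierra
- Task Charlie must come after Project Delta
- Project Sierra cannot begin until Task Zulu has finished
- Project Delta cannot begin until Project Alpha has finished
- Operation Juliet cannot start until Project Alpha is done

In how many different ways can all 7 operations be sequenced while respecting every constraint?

Only Project Alpha has no prerequisites, so it must go first.
Systematically extending each partial ordering one operation at a time and counting, there are 40 complete orderings.

40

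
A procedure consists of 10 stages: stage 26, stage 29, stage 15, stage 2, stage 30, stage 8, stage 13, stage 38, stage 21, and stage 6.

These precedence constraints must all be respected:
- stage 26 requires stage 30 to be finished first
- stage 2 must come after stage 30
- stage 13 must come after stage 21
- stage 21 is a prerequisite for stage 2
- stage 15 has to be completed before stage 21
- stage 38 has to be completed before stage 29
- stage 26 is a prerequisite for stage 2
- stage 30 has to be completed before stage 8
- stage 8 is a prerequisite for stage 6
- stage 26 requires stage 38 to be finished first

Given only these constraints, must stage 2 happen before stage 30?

No

In fact the dependencies run the other way: stage 30 → stage 2.
So stage 2 never precedes stage 30.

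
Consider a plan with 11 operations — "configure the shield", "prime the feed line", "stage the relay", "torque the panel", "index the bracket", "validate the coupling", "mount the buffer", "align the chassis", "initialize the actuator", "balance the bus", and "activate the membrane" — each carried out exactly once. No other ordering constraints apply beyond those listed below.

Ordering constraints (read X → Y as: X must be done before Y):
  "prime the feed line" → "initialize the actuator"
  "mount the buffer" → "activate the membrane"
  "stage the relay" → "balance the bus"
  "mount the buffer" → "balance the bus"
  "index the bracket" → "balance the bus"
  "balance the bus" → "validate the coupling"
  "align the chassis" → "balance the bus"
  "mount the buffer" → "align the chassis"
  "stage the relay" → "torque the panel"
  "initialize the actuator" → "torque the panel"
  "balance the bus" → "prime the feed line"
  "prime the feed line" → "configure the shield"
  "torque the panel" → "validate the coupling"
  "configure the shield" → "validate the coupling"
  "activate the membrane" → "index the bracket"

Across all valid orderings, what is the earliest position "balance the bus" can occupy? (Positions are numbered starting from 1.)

Every operation that must precede "balance the bus" has to come before it. Tracing all chains that end at "balance the bus", those operations are: "stage the relay", "index the bracket", "mount the buffer", "align the chassis", "activate the membrane" — 5 in total.
With 5 mandatory predecessors, the earliest "balance the bus" can sit is position 5+1 = 6, and placing just those 5 first achieves it.

6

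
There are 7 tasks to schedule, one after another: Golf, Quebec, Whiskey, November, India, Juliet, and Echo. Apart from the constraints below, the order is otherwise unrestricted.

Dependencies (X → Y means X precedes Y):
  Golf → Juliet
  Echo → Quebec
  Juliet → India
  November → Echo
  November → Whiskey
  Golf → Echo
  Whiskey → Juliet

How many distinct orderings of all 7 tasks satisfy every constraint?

2 tasks have no prerequisites (Golf, November), so any of them could come first.
Counting all ways to extend the partial order to a total order gives 26.

26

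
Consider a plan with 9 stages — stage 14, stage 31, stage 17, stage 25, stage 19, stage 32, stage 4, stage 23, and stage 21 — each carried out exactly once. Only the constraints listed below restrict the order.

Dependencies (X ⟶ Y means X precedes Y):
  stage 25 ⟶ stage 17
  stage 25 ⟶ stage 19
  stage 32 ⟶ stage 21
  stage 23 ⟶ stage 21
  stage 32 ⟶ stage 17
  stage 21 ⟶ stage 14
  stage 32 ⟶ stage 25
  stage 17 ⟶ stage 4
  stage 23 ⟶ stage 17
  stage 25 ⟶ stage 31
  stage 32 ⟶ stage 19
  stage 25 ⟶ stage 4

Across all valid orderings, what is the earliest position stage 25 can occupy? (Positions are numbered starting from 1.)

The only stage forced before stage 25 (directly or transitively) is stage 32.
So at minimum 1 stage comes before stage 25, putting stage 25 no earlier than position 2. That position is achievable by scheduling exactly that predecessor first.

2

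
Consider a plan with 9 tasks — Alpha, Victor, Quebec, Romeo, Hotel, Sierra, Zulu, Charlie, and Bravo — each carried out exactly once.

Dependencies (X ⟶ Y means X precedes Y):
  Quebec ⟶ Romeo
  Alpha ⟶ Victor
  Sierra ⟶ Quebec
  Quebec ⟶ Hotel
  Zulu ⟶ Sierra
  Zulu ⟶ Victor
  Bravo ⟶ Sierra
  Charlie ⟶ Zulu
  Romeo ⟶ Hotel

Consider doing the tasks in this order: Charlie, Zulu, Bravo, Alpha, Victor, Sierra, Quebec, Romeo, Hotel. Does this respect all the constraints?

Checking each listed constraint against this order: for instance, Zulu is in position 2 and Sierra in position 6, so that constraint holds — and the remaining constraints check out the same way.

Yes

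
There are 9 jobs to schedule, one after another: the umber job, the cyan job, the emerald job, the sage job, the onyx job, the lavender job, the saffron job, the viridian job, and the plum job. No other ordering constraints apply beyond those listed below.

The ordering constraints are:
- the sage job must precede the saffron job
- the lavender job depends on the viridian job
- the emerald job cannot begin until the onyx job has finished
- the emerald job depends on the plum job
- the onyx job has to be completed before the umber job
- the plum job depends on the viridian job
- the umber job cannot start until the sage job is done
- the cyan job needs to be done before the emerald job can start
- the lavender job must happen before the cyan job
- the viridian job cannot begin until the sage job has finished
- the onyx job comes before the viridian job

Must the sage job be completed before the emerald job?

There is a constraint chain the sage job → the viridian job → the plum job → the emerald job.
So the sage job must precede the emerald job in any valid ordering.

Yes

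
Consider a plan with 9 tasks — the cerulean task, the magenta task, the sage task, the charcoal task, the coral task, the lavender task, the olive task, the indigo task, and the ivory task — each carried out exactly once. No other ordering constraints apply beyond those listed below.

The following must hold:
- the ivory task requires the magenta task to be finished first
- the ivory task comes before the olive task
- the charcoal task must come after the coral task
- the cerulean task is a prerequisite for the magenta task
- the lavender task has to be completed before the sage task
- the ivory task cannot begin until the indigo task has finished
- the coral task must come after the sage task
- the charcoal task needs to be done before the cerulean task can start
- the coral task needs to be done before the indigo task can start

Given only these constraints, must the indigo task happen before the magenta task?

The indigo task and the magenta task are not related by any chain of constraints.
So the indigo task can come before the magenta task or after — it is not forced.

No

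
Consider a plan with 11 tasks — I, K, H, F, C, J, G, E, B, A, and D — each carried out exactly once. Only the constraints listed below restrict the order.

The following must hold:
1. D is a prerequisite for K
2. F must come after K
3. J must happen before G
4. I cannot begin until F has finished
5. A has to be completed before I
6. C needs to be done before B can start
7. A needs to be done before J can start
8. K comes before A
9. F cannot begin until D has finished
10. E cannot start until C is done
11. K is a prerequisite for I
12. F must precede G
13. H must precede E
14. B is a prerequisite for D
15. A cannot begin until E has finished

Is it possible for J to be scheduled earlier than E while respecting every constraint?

Following E → A → J, E must precede J in every valid ordering.
Hence J can never be scheduled before E.

No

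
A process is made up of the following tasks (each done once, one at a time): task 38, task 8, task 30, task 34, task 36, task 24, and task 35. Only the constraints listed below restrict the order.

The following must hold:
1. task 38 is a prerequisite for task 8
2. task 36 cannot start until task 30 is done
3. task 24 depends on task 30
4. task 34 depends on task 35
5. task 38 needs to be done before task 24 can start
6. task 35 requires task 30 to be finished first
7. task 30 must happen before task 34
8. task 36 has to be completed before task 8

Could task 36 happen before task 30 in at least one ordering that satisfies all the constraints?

The constraints give a chain task 30 → task 36, which forces task 30 before task 36.
So no valid ordering can have task 36 before task 30.

No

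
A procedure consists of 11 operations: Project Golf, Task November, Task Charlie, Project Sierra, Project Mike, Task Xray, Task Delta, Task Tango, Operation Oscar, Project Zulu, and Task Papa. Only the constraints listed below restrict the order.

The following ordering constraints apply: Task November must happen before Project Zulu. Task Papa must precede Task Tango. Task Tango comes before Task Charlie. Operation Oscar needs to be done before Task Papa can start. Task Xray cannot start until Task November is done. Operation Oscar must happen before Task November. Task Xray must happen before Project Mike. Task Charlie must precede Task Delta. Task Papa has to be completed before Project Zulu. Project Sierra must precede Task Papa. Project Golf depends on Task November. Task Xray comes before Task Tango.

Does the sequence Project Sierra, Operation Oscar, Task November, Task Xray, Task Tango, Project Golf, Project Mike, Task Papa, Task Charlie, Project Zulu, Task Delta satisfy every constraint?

Here Task Papa comes after Task Tango.
Since Task Papa is required before Task Tango, the ordering is invalid.

No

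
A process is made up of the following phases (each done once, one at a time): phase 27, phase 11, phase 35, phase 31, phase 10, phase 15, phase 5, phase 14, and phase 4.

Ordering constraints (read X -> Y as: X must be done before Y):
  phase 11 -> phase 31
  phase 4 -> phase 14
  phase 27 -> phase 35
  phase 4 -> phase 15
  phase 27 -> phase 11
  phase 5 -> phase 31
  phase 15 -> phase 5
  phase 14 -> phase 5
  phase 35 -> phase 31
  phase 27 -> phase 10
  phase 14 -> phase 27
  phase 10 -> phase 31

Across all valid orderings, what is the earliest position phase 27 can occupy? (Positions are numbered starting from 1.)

Every phase that must precede phase 27 has to come before it. Tracing all chains that end at phase 27, those phases are: phase 14, phase 4 — 2 in total.
So at minimum 2 phases come before phase 27, putting phase 27 no earlier than position 3. That position is achievable by scheduling exactly those predecessors first.

3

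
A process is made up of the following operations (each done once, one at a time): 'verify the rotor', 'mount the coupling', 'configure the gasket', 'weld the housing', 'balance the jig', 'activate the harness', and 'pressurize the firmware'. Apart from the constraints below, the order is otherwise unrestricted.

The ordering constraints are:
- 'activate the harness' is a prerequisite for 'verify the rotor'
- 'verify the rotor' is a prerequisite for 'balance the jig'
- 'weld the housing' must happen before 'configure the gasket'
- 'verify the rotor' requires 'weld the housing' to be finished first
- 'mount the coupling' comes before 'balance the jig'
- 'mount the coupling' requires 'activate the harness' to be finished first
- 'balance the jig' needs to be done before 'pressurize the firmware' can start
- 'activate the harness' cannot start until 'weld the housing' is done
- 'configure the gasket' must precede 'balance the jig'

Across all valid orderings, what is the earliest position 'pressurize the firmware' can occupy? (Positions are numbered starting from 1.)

The operations that are forced before 'pressurize the firmware', directly or transitively, are 'verify the rotor', 'mount the coupling', 'configure the gasket', 'weld the housing', 'balance the jig', 'activate the harness'. That's 6 operations.
So at minimum 6 operations come before 'pressurize the firmware', putting 'pressurize the firmware' no earlier than position 7. That position is achievable by scheduling exactly those predecessors first.

7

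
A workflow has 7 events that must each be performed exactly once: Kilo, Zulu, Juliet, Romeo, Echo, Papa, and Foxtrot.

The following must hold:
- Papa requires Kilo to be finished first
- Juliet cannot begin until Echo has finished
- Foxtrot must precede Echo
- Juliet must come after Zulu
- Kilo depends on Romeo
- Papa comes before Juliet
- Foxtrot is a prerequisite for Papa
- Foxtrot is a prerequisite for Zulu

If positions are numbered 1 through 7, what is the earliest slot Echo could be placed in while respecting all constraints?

2

Working backwards through the constraints from Echo, its only required predecessor is Foxtrot.
So at minimum 1 event comes before Echo, putting Echo no earlier than position 2. That position is achievable by scheduling exactly that predecessor first.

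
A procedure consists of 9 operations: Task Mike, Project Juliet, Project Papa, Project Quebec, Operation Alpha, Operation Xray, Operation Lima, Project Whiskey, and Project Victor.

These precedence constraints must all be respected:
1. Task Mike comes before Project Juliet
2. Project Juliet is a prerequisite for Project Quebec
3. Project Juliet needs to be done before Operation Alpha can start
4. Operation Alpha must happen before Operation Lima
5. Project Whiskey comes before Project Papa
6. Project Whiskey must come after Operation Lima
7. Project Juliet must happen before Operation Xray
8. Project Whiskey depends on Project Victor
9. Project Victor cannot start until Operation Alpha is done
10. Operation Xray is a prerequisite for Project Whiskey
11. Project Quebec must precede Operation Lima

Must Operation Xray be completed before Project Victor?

No

Nothing in the constraints links Operation Xray and Project Victor; they are unordered relative to each other.
A valid ordering placing Project Victor before Operation Xray exists, so the answer is no.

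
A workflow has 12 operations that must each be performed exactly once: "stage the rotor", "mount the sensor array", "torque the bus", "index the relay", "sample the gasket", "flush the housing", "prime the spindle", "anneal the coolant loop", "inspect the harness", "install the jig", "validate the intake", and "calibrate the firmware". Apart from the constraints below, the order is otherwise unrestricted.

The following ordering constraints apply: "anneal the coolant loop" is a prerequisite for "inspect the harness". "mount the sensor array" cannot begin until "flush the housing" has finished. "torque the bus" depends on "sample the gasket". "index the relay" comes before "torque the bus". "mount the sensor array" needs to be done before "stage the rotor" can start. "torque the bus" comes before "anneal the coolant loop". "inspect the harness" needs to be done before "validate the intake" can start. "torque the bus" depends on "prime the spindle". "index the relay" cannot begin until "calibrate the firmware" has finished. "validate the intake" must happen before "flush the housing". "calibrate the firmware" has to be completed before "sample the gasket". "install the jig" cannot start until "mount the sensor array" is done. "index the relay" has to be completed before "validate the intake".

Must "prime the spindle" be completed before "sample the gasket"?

Nothing in the constraints links "prime the spindle" and "sample the gasket"; they are unordered relative to each other.
A valid ordering placing "sample the gasket" before "prime the spindle" exists, so the answer is no.

No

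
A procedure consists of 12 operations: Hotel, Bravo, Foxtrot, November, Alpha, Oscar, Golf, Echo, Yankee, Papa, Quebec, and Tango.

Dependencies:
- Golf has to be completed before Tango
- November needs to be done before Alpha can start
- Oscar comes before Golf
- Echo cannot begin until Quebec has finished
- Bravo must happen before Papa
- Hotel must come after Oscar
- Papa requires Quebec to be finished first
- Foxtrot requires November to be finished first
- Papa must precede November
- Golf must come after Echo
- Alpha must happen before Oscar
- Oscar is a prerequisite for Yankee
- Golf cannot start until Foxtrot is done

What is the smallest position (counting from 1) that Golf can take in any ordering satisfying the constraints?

The operations that are forced before Golf, directly or transitively, are Bravo, Foxtrot, November, Alpha, Oscar, Echo, Papa, Quebec. That's 8 operations.
So at minimum 8 operations come before Golf, putting Golf no earlier than position 9. That position is achievable by scheduling exactly those predecessors first.

9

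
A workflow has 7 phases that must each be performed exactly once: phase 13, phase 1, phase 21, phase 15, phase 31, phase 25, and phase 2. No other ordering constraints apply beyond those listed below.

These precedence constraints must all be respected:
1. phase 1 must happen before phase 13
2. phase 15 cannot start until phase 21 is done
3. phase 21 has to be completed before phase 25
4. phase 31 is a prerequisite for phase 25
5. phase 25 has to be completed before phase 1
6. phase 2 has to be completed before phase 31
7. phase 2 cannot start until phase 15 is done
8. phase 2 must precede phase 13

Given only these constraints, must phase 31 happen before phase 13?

Yes

Following the dependencies: phase 31 → phase 25 → phase 1 → phase 13.
So phase 31 must precede phase 13 in any valid ordering.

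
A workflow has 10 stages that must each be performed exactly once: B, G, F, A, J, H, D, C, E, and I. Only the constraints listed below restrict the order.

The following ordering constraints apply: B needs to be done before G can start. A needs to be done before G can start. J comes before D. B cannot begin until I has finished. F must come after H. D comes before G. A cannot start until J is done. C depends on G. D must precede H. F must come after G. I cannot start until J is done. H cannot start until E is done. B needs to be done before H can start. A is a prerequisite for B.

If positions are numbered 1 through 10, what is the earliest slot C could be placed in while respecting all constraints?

7

Every stage that must precede C has to come before it. Tracing all chains that end at C, those stages are: B, G, A, J, D, I — 6 in total.
With 6 mandatory predecessors, the earliest C can sit is position 6+1 = 7, and placing just those 6 first achieves it.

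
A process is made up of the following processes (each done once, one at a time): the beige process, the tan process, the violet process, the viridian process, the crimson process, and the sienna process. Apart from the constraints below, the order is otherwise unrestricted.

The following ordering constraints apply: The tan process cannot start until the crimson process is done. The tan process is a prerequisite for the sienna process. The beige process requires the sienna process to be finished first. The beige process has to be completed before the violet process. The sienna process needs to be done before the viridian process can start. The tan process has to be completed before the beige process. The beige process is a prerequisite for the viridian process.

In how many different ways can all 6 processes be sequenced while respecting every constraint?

The crimson process is the only process with nothing required before it, so every ordering starts there.
Systematically extending each partial ordering one process at a time and counting, there are 2 complete orderings.

2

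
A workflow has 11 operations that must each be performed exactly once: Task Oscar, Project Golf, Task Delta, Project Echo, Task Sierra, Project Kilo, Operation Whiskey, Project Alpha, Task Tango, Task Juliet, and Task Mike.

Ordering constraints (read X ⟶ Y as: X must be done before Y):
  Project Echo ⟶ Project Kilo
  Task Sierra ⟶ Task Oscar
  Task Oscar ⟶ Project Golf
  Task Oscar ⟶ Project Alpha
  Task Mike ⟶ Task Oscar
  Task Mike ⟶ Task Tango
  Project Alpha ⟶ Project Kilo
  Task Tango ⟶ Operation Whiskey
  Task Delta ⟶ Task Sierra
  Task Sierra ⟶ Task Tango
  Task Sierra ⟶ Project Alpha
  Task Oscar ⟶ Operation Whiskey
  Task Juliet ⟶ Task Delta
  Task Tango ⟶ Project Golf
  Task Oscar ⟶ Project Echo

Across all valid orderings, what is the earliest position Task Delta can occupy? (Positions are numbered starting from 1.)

The only operation forced before Task Delta (directly or transitively) is Task Juliet.
So at minimum 1 operation comes before Task Delta, putting Task Delta no earlier than position 2. That position is achievable by scheduling exactly that predecessor first.

2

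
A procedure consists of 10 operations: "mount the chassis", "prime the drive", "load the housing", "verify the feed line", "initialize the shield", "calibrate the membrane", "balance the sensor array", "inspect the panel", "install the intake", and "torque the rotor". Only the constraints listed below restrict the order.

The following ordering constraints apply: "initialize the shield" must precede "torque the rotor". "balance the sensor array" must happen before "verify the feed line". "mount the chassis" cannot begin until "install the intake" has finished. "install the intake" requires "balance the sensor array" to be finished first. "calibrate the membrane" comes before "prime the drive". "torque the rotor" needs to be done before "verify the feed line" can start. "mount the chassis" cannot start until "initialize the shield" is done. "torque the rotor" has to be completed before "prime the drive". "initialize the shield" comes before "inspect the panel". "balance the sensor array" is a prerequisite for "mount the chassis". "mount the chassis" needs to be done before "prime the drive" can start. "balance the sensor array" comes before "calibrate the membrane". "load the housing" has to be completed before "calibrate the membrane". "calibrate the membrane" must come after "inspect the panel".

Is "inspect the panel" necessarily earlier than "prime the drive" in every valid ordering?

Tracing the constraints gives a chain: "inspect the panel" → "calibrate the membrane" → "prime the drive".
That forces "inspect the panel" before "prime the drive" in every valid schedule.

Yes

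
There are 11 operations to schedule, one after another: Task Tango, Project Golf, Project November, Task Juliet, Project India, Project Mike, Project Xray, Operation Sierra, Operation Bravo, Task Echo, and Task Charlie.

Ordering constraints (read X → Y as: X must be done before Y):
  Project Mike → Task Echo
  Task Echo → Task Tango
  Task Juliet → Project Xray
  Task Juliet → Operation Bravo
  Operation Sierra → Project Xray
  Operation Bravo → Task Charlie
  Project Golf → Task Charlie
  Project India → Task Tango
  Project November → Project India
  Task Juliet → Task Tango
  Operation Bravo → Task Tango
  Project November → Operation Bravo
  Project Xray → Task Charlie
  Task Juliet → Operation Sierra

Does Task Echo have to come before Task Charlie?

No

Nothing in the constraints links Task Echo and Task Charlie; they are unordered relative to each other.
There exist valid orderings with Task Charlie before Task Echo, so Task Echo is not required to come first.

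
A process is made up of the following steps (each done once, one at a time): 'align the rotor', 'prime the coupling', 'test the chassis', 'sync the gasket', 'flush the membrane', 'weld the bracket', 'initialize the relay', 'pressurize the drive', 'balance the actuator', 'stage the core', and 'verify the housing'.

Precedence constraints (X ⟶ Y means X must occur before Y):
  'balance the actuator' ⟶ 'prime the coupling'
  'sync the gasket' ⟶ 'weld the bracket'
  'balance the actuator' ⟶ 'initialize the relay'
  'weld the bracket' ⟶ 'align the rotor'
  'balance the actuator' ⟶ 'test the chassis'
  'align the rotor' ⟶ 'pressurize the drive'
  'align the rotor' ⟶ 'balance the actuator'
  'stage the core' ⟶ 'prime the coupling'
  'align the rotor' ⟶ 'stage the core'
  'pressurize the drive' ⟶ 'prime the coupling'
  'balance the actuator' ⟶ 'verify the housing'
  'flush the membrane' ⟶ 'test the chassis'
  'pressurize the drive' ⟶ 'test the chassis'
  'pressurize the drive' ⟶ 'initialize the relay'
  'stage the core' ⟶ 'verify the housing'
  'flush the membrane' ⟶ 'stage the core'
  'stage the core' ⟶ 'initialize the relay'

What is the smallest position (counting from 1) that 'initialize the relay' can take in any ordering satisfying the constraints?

8

Working backwards through the constraints from 'initialize the relay', its full set of required predecessors is 'align the rotor', 'sync the gasket', 'flush the membrane', 'weld the bracket', 'pressurize the drive', 'balance the actuator', 'stage the core' — 7 of them.
With 7 mandatory predecessors, the earliest 'initialize the relay' can sit is position 7+1 = 8, and placing just those 7 first achieves it.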